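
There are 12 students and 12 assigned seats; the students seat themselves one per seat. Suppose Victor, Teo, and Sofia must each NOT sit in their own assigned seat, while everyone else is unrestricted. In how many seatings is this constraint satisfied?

Let A_j be the event that the j-th constrained one is fixed. By inclusion-exclusion over the 3 events:
Σ_{j=0}^{3} (-1)^j C(3,j)(12-j)!
= C(3,0)·12! - C(3,1)·11! + C(3,2)·10! - C(3,3)·9!
= 479001600 - 119750400 + 10886400 - 362880
= 369774720

369774720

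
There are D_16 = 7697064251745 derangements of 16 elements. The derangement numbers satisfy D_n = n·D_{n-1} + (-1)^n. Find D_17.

D_17 = 17·7697064251745 - 1 = 130850092279664.

130850092279664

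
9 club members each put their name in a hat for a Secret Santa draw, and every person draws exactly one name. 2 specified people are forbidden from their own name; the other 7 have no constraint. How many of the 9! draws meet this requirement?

287280

Let A_j be the event that the j-th constrained one is fixed. By inclusion-exclusion over the 2 events:
Σ_{j=0}^{2} (-1)^j C(2,j)(9-j)!
= C(2,0)·9! - C(2,1)·8! + C(2,2)·7!
= 362880 - 80640 + 5040
= 287280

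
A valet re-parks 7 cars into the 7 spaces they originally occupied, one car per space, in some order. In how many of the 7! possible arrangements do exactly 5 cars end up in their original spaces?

21

Pick the 5 fixed positions: C(7,5) = 21 ways.
The other 2 form a derangement: !2 = 1.
Total: 21 × 1 = 21.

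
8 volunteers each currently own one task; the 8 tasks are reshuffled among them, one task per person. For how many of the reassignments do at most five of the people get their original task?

40291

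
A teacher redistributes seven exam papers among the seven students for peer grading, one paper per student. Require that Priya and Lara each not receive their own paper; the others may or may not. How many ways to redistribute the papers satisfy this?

3720

Let A_j be the event that the j-th constrained one is fixed. By inclusion-exclusion over the 2 events:
Σ_{j=0}^{2} (-1)^j C(2,j)(7-j)!
= C(2,0)·7! - C(2,1)·6! + C(2,2)·5!
= 5040 - 1440 + 120
= 3720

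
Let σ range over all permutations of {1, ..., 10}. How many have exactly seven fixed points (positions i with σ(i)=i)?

240

Pick the 7 fixed positions: C(10,7) = 120 ways.
The remaining 3 must be deranged: !3 = 2.
Total: 120 × 2 = 240.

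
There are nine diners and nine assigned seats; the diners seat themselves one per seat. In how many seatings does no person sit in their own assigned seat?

The subfactorial !9 = [9!/e] (nearest integer).
9! = 362880, and 362880/e ≈ 133496.09, so !9 = 133496.

133496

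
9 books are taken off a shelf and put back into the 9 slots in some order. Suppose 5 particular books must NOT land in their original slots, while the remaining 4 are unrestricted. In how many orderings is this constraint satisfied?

Let A_j be the event that the j-th constrained one is fixed. By inclusion-exclusion over the 5 events:
Σ_{j=0}^{5} (-1)^j C(5,j)(9-j)!
= C(5,0)·9! - C(5,1)·8! + C(5,2)·7! - C(5,3)·6! + C(5,4)·5! - C(5,5)·4!
= 362880 - 201600 + 50400 - 7200 + 600 - 24
= 205056

205056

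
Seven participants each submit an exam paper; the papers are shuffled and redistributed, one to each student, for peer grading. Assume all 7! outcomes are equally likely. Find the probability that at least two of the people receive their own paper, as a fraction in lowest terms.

1331/5040

Favorable outcomes: Σ_{i≥2} C(7,i)·!(7-i) = 21·44 + 35·9 + 35·2 + 21·1 + 7·0 + 1·1 = 1331.
Total outcomes: 7! = 5040.
Probability = 1331/5040 = 1331/5040.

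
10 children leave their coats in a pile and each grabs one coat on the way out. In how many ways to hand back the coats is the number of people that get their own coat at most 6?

3628514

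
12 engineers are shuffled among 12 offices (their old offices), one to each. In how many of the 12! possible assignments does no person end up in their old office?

176214841

The number of derangements of 12 is !12 = Σ_{k=0}^{12} (-1)^k·12!/k!
= 12! - 12!/1! + 12!/2! - 12!/3! + 12!/4! - 12!/5! + 12!/6! - 12!/7! + 12!/8! - 12!/9! + 12!/10! - 12!/11! + 12!/12!
= 479001600 - 479001600 + 239500800 - 79833600 + 19958400 - 3991680 + 665280 - 95040 + 11880 - 1320 + 132 - 12 + 1
= 176214841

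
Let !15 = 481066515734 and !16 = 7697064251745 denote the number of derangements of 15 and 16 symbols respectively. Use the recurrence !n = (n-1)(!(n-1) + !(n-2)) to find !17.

!17 = (17-1)·(!16 + !15) = 16·(7697064251745 + 481066515734) = 16·8178130767479 = 130850092279664.

130850092279664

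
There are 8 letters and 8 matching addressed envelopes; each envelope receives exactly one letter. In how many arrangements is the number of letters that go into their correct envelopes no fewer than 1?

25487

Sum C(8,i)·!(8-i) for i = 1..8:
  i=1: C(8,1)·!7 = 8·1854 = 14832
  i=2: C(8,2)·!6 = 28·265 = 7420
  i=3: C(8,3)·!5 = 56·44 = 2464
  i=4: C(8,4)·!4 = 70·9 = 630
  i=5: C(8,5)·!3 = 56·2 = 112
  i=6: C(8,6)·!2 = 28·1 = 28
  i=7: C(8,7)·!1 = 8·0 = 0
  i=8: C(8,8)·!0 = 1·1 = 1
Total = 25487.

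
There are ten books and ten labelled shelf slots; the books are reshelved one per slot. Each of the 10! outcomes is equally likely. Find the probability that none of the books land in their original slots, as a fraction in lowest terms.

16481/44800

Favorable outcomes: !10 = 1334961.
Total outcomes: 10! = 3628800.
Probability = 1334961/3628800 = 16481/44800.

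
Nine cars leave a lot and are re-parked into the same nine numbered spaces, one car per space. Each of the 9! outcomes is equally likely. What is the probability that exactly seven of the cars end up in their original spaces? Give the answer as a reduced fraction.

1/10080

Favorable outcomes: C(9,7)·!2 = 36·1 = 36.
Total outcomes: 9! = 362880.
Probability = 36/362880 = 1/10080.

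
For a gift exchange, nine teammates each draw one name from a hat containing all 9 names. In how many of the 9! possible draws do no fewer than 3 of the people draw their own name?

29143

Sum C(9,i)·!(9-i) for i = 3..9:
  i=3: C(9,3)·!6 = 84·265 = 22260
  i=4: C(9,4)·!5 = 126·44 = 5544
  i=5: C(9,5)·!4 = 126·9 = 1134
  i=6: C(9,6)·!3 = 84·2 = 168
  i=7: C(9,7)·!2 = 36·1 = 36
  i=8: C(9,8)·!1 = 9·0 = 0
  i=9: C(9,9)·!0 = 1·1 = 1
Total = 29143.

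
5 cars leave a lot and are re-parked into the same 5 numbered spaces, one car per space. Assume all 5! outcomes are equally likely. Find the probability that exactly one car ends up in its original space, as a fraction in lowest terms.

3/8

Favorable outcomes: C(5,1)·!4 = 5·9 = 45.
Total outcomes: 5! = 120.
Probability = 45/120 = 3/8.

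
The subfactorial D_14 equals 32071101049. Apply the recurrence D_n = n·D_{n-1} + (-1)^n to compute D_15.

481066515734

D_15 = 15·32071101049 - 1 = 481066515734.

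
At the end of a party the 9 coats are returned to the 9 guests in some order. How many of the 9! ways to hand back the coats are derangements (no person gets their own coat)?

133496

By inclusion-exclusion, !9 = Σ (-1)^k · 9!/k! for k=0..9
= 9! - 9!/1! + 9!/2! - 9!/3! + 9!/4! - 9!/5! + 9!/6! - 9!/7! + 9!/8! - 9!/9!
= 362880 - 362880 + 181440 - 60480 + 15120 - 3024 + 504 - 72 + 9 - 1
= 133496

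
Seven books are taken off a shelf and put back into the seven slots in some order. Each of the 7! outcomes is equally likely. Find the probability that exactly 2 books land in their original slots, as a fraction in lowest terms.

11/60

Favorable outcomes: C(7,2)·!5 = 21·44 = 924.
Total outcomes: 7! = 5040.
Probability = 924/5040 = 11/60.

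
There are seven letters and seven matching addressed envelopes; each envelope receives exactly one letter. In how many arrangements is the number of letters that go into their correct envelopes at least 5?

22

Sum C(7,i)·!(7-i) for i = 5..7:
  i=5: C(7,5)·!2 = 21·1 = 21
  i=6: C(7,6)·!1 = 7·0 = 0
  i=7: C(7,7)·!0 = 1·1 = 1
Total = 22.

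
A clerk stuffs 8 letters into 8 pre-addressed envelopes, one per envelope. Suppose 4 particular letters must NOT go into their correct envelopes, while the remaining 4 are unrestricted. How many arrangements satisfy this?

24024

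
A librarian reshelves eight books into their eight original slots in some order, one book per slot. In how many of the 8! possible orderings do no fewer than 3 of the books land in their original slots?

Sum C(8,i)·!(8-i) for i = 3..8:
  i=3: C(8,3)·!5 = 56·44 = 2464
  i=4: C(8,4)·!4 = 70·9 = 630
  i=5: C(8,5)·!3 = 56·2 = 112
  i=6: C(8,6)·!2 = 28·1 = 28
  i=7: C(8,7)·!1 = 8·0 = 0
  i=8: C(8,8)·!0 = 1·1 = 1
Total = 3235.

3235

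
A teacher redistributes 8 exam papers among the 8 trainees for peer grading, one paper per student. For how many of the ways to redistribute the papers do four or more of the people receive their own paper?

771

Sum C(8,i)·!(8-i) for i = 4..8:
  i=4: C(8,4)·!4 = 70·9 = 630
  i=5: C(8,5)·!3 = 56·2 = 112
  i=6: C(8,6)·!2 = 28·1 = 28
  i=7: C(8,7)·!1 = 8·0 = 0
  i=8: C(8,8)·!0 = 1·1 = 1
Total = 771.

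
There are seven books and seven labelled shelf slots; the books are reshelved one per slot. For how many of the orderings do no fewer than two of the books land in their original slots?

# with exactly i fixed is C(7,i)·!(7-i); sum over i=2..7:
  i=2: C(7,2)·!5 = 21·44 = 924
  i=3: C(7,3)·!4 = 35·9 = 315
  i=4: C(7,4)·!3 = 35·2 = 70
  i=5: C(7,5)·!2 = 21·1 = 21
  i=6: C(7,6)·!1 = 7·0 = 0
  i=7: C(7,7)·!0 = 1·1 = 1
Total = 1331.

1331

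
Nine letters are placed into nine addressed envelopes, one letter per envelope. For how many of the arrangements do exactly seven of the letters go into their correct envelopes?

36

Pick the 7 fixed positions: C(9,7) = 36 ways.
The other 2 form a derangement: !2 = 1.
Total: 36 × 1 = 36.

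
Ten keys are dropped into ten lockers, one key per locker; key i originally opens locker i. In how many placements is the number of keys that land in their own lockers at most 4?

3615536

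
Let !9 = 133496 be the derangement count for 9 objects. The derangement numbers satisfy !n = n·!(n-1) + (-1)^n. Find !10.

!10 = 10·133496 + 1 = 1334961.

1334961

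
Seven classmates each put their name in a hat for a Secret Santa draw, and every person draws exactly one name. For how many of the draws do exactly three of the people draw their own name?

Pick the 3 fixed positions: C(7,3) = 35 ways.
The remaining 4 must be deranged: !4 = 9.
Total: 35 × 9 = 315.

315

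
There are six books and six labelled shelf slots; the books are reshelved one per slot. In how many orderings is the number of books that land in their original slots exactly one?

Pick the single fixed position: C(6,1) = 6 ways.
The remaining 5 must be deranged: !5 = 44.
Total: 6 × 44 = 264.

264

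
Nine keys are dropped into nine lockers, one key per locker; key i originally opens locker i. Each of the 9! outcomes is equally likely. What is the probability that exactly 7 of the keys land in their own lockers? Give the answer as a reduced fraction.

1/10080

Favorable outcomes: C(9,7)·!2 = 36·1 = 36.
Total outcomes: 9! = 362880.
Probability = 36/362880 = 1/10080.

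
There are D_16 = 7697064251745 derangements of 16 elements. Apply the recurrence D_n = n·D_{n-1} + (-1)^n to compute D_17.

130850092279664

D_17 = 17·7697064251745 - 1 = 130850092279664.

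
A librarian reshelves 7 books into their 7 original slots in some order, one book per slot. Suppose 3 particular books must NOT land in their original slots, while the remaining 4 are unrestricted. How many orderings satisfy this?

Let A_j be the event that the j-th constrained one is fixed. By inclusion-exclusion over the 3 events:
Σ_{j=0}^{3} (-1)^j C(3,j)(7-j)!
= C(3,0)·7! - C(3,1)·6! + C(3,2)·5! - C(3,3)·4!
= 5040 - 2160 + 360 - 24
= 3216

3216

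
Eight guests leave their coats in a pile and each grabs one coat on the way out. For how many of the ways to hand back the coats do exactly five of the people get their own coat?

112

Pick the 5 fixed positions: C(8,5) = 56 ways.
The remaining 3 must be deranged: !3 = 2.
Total: 56 × 2 = 112.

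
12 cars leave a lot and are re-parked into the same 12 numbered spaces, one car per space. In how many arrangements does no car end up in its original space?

176214841

Use !n = (n-1)(!(n-1) + !(n-2)).
!12 = 11·(14684570 + 1334961) = 11·16019531 = 176214841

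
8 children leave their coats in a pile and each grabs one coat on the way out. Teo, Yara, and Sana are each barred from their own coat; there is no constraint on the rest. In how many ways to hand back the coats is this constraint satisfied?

27240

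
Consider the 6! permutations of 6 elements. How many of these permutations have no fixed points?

265

By inclusion-exclusion, !6 = Σ (-1)^k · 6!/k! for k=0..6
= 6! - 6!/1! + 6!/2! - 6!/3! + 6!/4! - 6!/5! + 6!/6!
= 720 - 720 + 360 - 120 + 30 - 6 + 1
= 265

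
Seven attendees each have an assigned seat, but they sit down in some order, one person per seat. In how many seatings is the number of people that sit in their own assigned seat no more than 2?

# with exactly i fixed is C(7,i)·!(7-i); sum over i=0..2:
  i=0: C(7,0)·!7 = 1·1854 = 1854
  i=1: C(7,1)·!6 = 7·265 = 1855
  i=2: C(7,2)·!5 = 21·44 = 924
Total = 4633.

4633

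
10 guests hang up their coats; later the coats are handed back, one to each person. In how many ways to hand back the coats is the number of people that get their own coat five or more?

13264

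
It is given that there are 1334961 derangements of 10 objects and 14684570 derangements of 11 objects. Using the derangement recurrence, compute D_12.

176214841

D_12 = (12-1)·(D_11 + D_10) = 11·(14684570 + 1334961) = 11·16019531 = 176214841.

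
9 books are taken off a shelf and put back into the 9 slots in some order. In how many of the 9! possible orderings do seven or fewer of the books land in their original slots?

# with exactly i fixed is C(9,i)·!(9-i); sum over i=0..7:
  i=0: C(9,0)·!9 = 1·133496 = 133496
  i=1: C(9,1)·!8 = 9·14833 = 133497
  i=2: C(9,2)·!7 = 36·1854 = 66744
  i=3: C(9,3)·!6 = 84·265 = 22260
  i=4: C(9,4)·!5 = 126·44 = 5544
  i=5: C(9,5)·!4 = 126·9 = 1134
  i=6: C(9,6)·!3 = 84·2 = 168
  i=7: C(9,7)·!2 = 36·1 = 36
Total = 362879.

362879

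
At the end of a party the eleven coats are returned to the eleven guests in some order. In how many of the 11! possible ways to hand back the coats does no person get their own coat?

14684570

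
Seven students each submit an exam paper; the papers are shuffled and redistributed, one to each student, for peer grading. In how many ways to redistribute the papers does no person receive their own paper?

!7 = 7! · Σ_{k=0}^{7} (-1)^k/k!
= 7! - 7!/1! + 7!/2! - 7!/3! + 7!/4! - 7!/5! + 7!/6! - 7!/7!
= 5040 - 5040 + 2520 - 840 + 210 - 42 + 7 - 1
= 1854

1854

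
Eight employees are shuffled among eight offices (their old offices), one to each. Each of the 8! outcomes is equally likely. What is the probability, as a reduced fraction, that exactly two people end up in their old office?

Favorable outcomes: C(8,2)·!6 = 28·265 = 7420.
Total outcomes: 8! = 40320.
Probability = 7420/40320 = 53/288.

53/288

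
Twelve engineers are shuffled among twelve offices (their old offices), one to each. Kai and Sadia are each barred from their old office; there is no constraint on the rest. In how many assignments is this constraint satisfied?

Let A_j be the event that the j-th constrained one is fixed. By inclusion-exclusion over the 2 events:
Σ_{j=0}^{2} (-1)^j C(2,j)(12-j)!
= C(2,0)·12! - C(2,1)·11! + C(2,2)·10!
= 479001600 - 79833600 + 3628800
= 402796800

402796800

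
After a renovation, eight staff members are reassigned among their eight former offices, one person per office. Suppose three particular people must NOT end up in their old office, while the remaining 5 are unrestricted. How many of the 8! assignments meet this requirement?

Let A_j be the event that the j-th constrained one is fixed. By inclusion-exclusion over the 3 events:
Σ_{j=0}^{3} (-1)^j C(3,j)(8-j)!
= C(3,0)·8! - C(3,1)·7! + C(3,2)·6! - C(3,3)·5!
= 40320 - 15120 + 2160 - 120
= 27240

27240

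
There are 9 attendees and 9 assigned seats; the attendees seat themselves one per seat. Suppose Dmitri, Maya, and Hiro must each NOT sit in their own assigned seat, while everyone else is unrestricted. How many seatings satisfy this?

256320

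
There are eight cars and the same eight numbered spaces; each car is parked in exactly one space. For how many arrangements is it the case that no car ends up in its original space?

By inclusion-exclusion, !8 = Σ (-1)^k · 8!/k! for k=0..8
= 8! - 8!/1! + 8!/2! - 8!/3! + 8!/4! - 8!/5! + 8!/6! - 8!/7! + 8!/8!
= 40320 - 40320 + 20160 - 6720 + 1680 - 336 + 56 - 8 + 1
= 14833

14833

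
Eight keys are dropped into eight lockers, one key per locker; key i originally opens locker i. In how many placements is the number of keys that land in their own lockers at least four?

Sum C(8,i)·!(8-i) for i = 4..8:
  i=4: C(8,4)·!4 = 70·9 = 630
  i=5: C(8,5)·!3 = 56·2 = 112
  i=6: C(8,6)·!2 = 28·1 = 28
  i=7: C(8,7)·!1 = 8·0 = 0
  i=8: C(8,8)·!0 = 1·1 = 1
Total = 771.

771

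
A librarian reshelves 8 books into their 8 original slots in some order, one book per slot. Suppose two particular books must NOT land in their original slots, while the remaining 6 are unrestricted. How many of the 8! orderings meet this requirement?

Let A_j be the event that the j-th constrained one is fixed. By inclusion-exclusion over the 2 events:
Σ_{j=0}^{2} (-1)^j C(2,j)(8-j)!
= C(2,0)·8! - C(2,1)·7! + C(2,2)·6!
= 40320 - 10080 + 720
= 30960

30960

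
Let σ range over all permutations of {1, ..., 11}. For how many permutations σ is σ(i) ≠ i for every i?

14684570

Recurrence: !11 = 11·!10 + (-1)^11.
!11 = 11·1334961 - 1 = 14684570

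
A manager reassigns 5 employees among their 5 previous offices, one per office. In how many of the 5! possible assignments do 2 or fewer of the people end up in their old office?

# with exactly i fixed is C(5,i)·!(5-i); sum over i=0..2:
  i=0: C(5,0)·!5 = 1·44 = 44
  i=1: C(5,1)·!4 = 5·9 = 45
  i=2: C(5,2)·!3 = 10·2 = 20
Total = 109.

109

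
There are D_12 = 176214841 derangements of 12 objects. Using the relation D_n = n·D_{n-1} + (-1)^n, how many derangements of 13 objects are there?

2290792932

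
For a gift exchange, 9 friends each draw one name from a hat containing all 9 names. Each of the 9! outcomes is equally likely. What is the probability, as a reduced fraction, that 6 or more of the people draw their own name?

41/72576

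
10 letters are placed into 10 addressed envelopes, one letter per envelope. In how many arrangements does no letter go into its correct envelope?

1334961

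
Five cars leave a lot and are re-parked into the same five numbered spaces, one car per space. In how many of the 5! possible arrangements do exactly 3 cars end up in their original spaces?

10

Choose which 3 of the 5 are fixed: C(5,3) = 10.
The remaining 2 must be deranged: !2 = 1.
Total: 10 × 1 = 10.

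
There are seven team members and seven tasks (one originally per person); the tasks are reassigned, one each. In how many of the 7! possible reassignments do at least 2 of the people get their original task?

1331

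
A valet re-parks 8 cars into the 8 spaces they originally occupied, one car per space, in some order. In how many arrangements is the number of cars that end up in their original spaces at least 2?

Sum C(8,i)·!(8-i) for i = 2..8:
  i=2: C(8,2)·!6 = 28·265 = 7420
  i=3: C(8,3)·!5 = 56·44 = 2464
  i=4: C(8,4)·!4 = 70·9 = 630
  i=5: C(8,5)·!3 = 56·2 = 112
  i=6: C(8,6)·!2 = 28·1 = 28
  i=7: C(8,7)·!1 = 8·0 = 0
  i=8: C(8,8)·!0 = 1·1 = 1
Total = 10655.

10655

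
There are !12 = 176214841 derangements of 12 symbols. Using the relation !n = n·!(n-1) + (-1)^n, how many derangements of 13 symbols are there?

2290792932

!13 = 13·176214841 - 1 = 2290792932.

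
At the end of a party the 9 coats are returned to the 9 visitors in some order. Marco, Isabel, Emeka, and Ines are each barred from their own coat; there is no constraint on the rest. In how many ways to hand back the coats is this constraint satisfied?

229080

Let A_j be the event that the j-th constrained one is fixed. By inclusion-exclusion over the 4 events:
Σ_{j=0}^{4} (-1)^j C(4,j)(9-j)!
= C(4,0)·9! - C(4,1)·8! + C(4,2)·7! - C(4,3)·6! + C(4,4)·5!
= 362880 - 161280 + 30240 - 2880 + 120
= 229080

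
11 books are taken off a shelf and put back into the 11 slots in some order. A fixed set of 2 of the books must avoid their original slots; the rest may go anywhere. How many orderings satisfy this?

33022080

Let A_j be the event that the j-th constrained one is fixed. By inclusion-exclusion over the 2 events:
Σ_{j=0}^{2} (-1)^j C(2,j)(11-j)!
= C(2,0)·11! - C(2,1)·10! + C(2,2)·9!
= 39916800 - 7257600 + 362880
= 33022080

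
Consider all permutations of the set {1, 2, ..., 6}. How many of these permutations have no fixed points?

Use !n = (n-1)(!(n-1) + !(n-2)).
!6 = 5·(44 + 9) = 5·53 = 265

265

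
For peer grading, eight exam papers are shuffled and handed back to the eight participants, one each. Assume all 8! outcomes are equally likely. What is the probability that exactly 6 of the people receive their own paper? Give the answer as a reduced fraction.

1/1440

Favorable outcomes: C(8,6)·!2 = 28·1 = 28.
Total outcomes: 8! = 40320.
Probability = 28/40320 = 1/1440.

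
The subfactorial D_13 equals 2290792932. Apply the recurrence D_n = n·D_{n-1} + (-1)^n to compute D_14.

32071101049

D_14 = 14·2290792932 + 1 = 32071101049.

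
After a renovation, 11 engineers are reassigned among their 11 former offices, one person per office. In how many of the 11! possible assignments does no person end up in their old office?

Recurrence: !11 = 11·!10 + (-1)^11.
!11 = 11·1334961 - 1 = 14684570

14684570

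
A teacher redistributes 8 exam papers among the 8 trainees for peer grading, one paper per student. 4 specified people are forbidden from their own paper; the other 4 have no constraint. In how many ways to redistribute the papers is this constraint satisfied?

24024

Let A_j be the event that the j-th constrained one is fixed. By inclusion-exclusion over the 4 events:
Σ_{j=0}^{4} (-1)^j C(4,j)(8-j)!
= C(4,0)·8! - C(4,1)·7! + C(4,2)·6! - C(4,3)·5! + C(4,4)·4!
= 40320 - 20160 + 4320 - 480 + 24
= 24024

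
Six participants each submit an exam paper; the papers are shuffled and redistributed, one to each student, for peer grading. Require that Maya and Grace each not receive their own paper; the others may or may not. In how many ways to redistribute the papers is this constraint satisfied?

504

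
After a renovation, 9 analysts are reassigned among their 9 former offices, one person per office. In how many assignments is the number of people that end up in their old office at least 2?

Sum C(9,i)·!(9-i) for i = 2..9:
  i=2: C(9,2)·!7 = 36·1854 = 66744
  i=3: C(9,3)·!6 = 84·265 = 22260
  i=4: C(9,4)·!5 = 126·44 = 5544
  i=5: C(9,5)·!4 = 126·9 = 1134
  i=6: C(9,6)·!3 = 84·2 = 168
  i=7: C(9,7)·!2 = 36·1 = 36
  i=8: C(9,8)·!1 = 9·0 = 0
  i=9: C(9,9)·!0 = 1·1 = 1
Total = 95887.

95887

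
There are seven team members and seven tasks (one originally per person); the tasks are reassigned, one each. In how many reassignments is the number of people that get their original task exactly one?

Choose which one of the 7 is fixed: C(7,1) = 7.
The other 6 form a derangement: !6 = 265.
Total: 7 × 265 = 1855.

1855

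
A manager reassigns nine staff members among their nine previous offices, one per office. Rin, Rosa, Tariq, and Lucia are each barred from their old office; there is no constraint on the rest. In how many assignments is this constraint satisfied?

229080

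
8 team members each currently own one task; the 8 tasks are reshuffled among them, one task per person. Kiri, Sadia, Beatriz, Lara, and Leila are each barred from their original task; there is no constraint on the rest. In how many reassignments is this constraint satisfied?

21234

Inclusion-exclusion on the 5 forbidden self-matches:
Σ_{j=0}^{5} (-1)^j C(5,j)(8-j)!
= C(5,0)·8! - C(5,1)·7! + C(5,2)·6! - C(5,3)·5! + C(5,4)·4! - C(5,5)·3!
= 40320 - 25200 + 7200 - 1200 + 120 - 6
= 21234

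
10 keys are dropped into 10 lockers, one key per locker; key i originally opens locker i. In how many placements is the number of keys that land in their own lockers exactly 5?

Choose which 5 of the 10 are fixed: C(10,5) = 252.
The remaining 5 must be deranged: !5 = 44.
Total: 252 × 44 = 11088.

11088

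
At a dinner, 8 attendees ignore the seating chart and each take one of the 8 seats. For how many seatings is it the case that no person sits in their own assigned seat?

!8 = 8! · Σ_{k=0}^{8} (-1)^k/k!
= 8! - 8!/1! + 8!/2! - 8!/3! + 8!/4! - 8!/5! + 8!/6! - 8!/7! + 8!/8!
= 40320 - 40320 + 20160 - 6720 + 1680 - 336 + 56 - 8 + 1
= 14833

14833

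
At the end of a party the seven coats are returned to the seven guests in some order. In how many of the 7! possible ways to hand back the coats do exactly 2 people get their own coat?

Choose which 2 of the 7 are fixed: C(7,2) = 21.
The other 5 form a derangement: !5 = 44.
Total: 21 × 44 = 924.

924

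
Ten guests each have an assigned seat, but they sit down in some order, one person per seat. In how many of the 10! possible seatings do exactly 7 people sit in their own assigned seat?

240

Choose which 7 of the 10 are fixed: C(10,7) = 120.
The other 3 form a derangement: !3 = 2.
Total: 120 × 2 = 240.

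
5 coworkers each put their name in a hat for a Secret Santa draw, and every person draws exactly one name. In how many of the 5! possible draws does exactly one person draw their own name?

45

Choose which one of the 5 is fixed: C(5,1) = 5.
The remaining 4 must be deranged: !4 = 9.
Total: 5 × 9 = 45.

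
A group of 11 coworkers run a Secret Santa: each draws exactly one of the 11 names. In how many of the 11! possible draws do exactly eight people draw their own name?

330

Choose which 8 of the 11 are fixed: C(11,8) = 165.
The remaining 3 must be deranged: !3 = 2.
Total: 165 × 2 = 330.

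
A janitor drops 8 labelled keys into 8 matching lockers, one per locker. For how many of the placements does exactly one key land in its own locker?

Choose which one of the 8 is fixed: C(8,1) = 8.
The other 7 form a derangement: !7 = 1854.
Total: 8 × 1854 = 14832.

14832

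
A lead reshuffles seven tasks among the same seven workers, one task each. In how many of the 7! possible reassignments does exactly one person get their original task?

1855

Pick the single fixed position: C(7,1) = 7 ways.
The other 6 form a derangement: !6 = 265.
Total: 7 × 265 = 1855.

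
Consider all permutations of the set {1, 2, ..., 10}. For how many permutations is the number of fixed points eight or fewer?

3628799

Sum C(10,i)·!(10-i) for i = 0..8:
  i=0: C(10,0)·!10 = 1·1334961 = 1334961
  i=1: C(10,1)·!9 = 10·133496 = 1334960
  i=2: C(10,2)·!8 = 45·14833 = 667485
  i=3: C(10,3)·!7 = 120·1854 = 222480
  i=4: C(10,4)·!6 = 210·265 = 55650
  i=5: C(10,5)·!5 = 252·44 = 11088
  i=6: C(10,6)·!4 = 210·9 = 1890
  i=7: C(10,7)·!3 = 120·2 = 240
  i=8: C(10,8)·!2 = 45·1 = 45
Total = 3628799.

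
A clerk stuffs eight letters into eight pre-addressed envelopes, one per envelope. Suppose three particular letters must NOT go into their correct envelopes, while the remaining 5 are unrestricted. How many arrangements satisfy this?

Let A_j be the event that the j-th constrained one is fixed. By inclusion-exclusion over the 3 events:
Σ_{j=0}^{3} (-1)^j C(3,j)(8-j)!
= C(3,0)·8! - C(3,1)·7! + C(3,2)·6! - C(3,3)·5!
= 40320 - 15120 + 2160 - 120
= 27240

27240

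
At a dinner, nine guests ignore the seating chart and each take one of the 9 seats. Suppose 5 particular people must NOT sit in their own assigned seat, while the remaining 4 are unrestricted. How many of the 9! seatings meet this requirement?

Inclusion-exclusion on the 5 forbidden self-matches:
Σ_{j=0}^{5} (-1)^j C(5,j)(9-j)!
= C(5,0)·9! - C(5,1)·8! + C(5,2)·7! - C(5,3)·6! + C(5,4)·5! - C(5,5)·4!
= 362880 - 201600 + 50400 - 7200 + 600 - 24
= 205056

205056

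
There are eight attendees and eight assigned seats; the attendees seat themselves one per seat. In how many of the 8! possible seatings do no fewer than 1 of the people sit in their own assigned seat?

25487

# with exactly i fixed is C(8,i)·!(8-i); sum over i=1..8:
  i=1: C(8,1)·!7 = 8·1854 = 14832
  i=2: C(8,2)·!6 = 28·265 = 7420
  i=3: C(8,3)·!5 = 56·44 = 2464
  i=4: C(8,4)·!4 = 70·9 = 630
  i=5: C(8,5)·!3 = 56·2 = 112
  i=6: C(8,6)·!2 = 28·1 = 28
  i=7: C(8,7)·!1 = 8·0 = 0
  i=8: C(8,8)·!0 = 1·1 = 1
Total = 25487.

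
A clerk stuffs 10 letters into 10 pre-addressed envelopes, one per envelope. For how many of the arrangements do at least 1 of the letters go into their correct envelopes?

# with exactly i fixed is C(10,i)·!(10-i); sum over i=1..10:
  i=1: C(10,1)·!9 = 10·133496 = 1334960
  i=2: C(10,2)·!8 = 45·14833 = 667485
  i=3: C(10,3)·!7 = 120·1854 = 222480
  i=4: C(10,4)·!6 = 210·265 = 55650
  i=5: C(10,5)·!5 = 252·44 = 11088
  i=6: C(10,6)·!4 = 210·9 = 1890
  i=7: C(10,7)·!3 = 120·2 = 240
  i=8: C(10,8)·!2 = 45·1 = 45
  i=9: C(10,9)·!1 = 10·0 = 0
  i=10: C(10,10)·!0 = 1·1 = 1
Total = 2293839.

2293839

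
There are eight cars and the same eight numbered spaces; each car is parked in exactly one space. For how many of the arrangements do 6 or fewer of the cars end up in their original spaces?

# with exactly i fixed is C(8,i)·!(8-i); sum over i=0..6:
  i=0: C(8,0)·!8 = 1·14833 = 14833
  i=1: C(8,1)·!7 = 8·1854 = 14832
  i=2: C(8,2)·!6 = 28·265 = 7420
  i=3: C(8,3)·!5 = 56·44 = 2464
  i=4: C(8,4)·!4 = 70·9 = 630
  i=5: C(8,5)·!3 = 56·2 = 112
  i=6: C(8,6)·!2 = 28·1 = 28
Total = 40319.

40319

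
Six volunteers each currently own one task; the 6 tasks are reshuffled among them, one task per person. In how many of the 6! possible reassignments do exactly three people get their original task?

40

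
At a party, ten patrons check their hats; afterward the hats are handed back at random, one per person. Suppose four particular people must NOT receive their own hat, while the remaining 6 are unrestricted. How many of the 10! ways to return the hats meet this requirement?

2399760

Let A_j be the event that the j-th constrained one is fixed. By inclusion-exclusion over the 4 events:
Σ_{j=0}^{4} (-1)^j C(4,j)(10-j)!
= C(4,0)·10! - C(4,1)·9! + C(4,2)·8! - C(4,3)·7! + C(4,4)·6!
= 3628800 - 1451520 + 241920 - 20160 + 720
= 2399760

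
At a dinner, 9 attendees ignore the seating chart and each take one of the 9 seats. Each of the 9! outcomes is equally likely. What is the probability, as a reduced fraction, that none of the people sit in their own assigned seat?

Favorable outcomes: !9 = 133496.
Total outcomes: 9! = 362880.
Probability = 133496/362880 = 16687/45360.

16687/45360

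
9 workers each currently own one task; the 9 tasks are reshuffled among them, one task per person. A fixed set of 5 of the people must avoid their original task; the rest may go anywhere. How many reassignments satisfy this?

Let A_j be the event that the j-th constrained one is fixed. By inclusion-exclusion over the 5 events:
Σ_{j=0}^{5} (-1)^j C(5,j)(9-j)!
= C(5,0)·9! - C(5,1)·8! + C(5,2)·7! - C(5,3)·6! + C(5,4)·5! - C(5,5)·4!
= 362880 - 201600 + 50400 - 7200 + 600 - 24
= 205056

205056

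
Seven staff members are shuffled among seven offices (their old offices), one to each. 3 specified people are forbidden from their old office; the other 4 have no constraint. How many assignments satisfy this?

3216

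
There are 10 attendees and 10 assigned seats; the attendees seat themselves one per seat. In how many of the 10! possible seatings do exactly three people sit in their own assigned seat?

Pick the 3 fixed positions: C(10,3) = 120 ways.
The other 7 form a derangement: !7 = 1854.
Total: 120 × 1854 = 222480.

222480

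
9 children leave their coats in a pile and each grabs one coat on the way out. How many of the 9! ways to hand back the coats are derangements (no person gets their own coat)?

133496

!9 is the nearest integer to 9!/e.
9! = 362880, and 362880/e ≈ 133496.09, so !9 = 133496.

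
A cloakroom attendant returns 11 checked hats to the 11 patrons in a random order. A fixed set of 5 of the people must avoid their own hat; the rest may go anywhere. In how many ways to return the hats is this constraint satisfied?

Inclusion-exclusion on the 5 forbidden self-matches:
Σ_{j=0}^{5} (-1)^j C(5,j)(11-j)!
= C(5,0)·11! - C(5,1)·10! + C(5,2)·9! - C(5,3)·8! + C(5,4)·7! - C(5,5)·6!
= 39916800 - 18144000 + 3628800 - 403200 + 25200 - 720
= 25022880

25022880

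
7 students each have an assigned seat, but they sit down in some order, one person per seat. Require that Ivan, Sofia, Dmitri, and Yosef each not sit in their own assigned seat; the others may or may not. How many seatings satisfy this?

2790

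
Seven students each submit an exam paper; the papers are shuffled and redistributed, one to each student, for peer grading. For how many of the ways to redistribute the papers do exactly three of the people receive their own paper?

315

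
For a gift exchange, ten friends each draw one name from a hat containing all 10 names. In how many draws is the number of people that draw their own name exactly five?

11088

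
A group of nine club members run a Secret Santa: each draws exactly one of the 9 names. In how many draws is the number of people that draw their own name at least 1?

# with exactly i fixed is C(9,i)·!(9-i); sum over i=1..9:
  i=1: C(9,1)·!8 = 9·14833 = 133497
  i=2: C(9,2)·!7 = 36·1854 = 66744
  i=3: C(9,3)·!6 = 84·265 = 22260
  i=4: C(9,4)·!5 = 126·44 = 5544
  i=5: C(9,5)·!4 = 126·9 = 1134
  i=6: C(9,6)·!3 = 84·2 = 168
  i=7: C(9,7)·!2 = 36·1 = 36
  i=8: C(9,8)·!1 = 9·0 = 0
  i=9: C(9,9)·!0 = 1·1 = 1
Total = 229384.

229384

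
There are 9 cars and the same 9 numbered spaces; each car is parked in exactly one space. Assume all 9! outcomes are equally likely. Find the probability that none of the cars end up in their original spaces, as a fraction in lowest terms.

Favorable outcomes: !9 = 133496.
Total outcomes: 9! = 362880.
Probability = 133496/362880 = 16687/45360.

16687/45360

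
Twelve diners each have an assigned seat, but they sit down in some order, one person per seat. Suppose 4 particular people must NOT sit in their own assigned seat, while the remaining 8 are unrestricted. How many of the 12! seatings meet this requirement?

339696000

Let A_j be the event that the j-th constrained one is fixed. By inclusion-exclusion over the 4 events:
Σ_{j=0}^{4} (-1)^j C(4,j)(12-j)!
= C(4,0)·12! - C(4,1)·11! + C(4,2)·10! - C(4,3)·9! + C(4,4)·8!
= 479001600 - 159667200 + 21772800 - 1451520 + 40320
= 339696000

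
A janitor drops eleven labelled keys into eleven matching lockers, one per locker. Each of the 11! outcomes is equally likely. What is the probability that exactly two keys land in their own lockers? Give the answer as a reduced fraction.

16687/90720

Favorable outcomes: C(11,2)·!9 = 55·133496 = 7342280.
Total outcomes: 11! = 39916800.
Probability = 7342280/39916800 = 16687/90720.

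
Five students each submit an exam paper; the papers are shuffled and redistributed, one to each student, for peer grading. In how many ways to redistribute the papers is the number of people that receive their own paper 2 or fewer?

109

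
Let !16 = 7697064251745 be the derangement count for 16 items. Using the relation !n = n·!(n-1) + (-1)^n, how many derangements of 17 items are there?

130850092279664

!17 = 17·7697064251745 - 1 = 130850092279664.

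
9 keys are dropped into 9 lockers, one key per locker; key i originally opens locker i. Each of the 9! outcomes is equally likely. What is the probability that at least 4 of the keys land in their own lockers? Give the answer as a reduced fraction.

Favorable outcomes: Σ_{i≥4} C(9,i)·!(9-i) = 126·44 + 126·9 + 84·2 + 36·1 + 9·0 + 1·1 = 6883.
Total outcomes: 9! = 362880.
Probability = 6883/362880 = 6883/362880.

6883/362880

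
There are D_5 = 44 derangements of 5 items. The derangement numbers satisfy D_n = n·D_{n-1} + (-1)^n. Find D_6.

265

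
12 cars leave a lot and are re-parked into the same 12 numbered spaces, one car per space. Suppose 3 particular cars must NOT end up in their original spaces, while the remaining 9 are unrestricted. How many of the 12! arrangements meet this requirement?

369774720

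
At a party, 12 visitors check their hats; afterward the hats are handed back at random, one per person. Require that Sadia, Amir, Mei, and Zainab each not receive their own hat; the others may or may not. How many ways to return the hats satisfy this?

339696000

Inclusion-exclusion on the 4 forbidden self-matches:
Σ_{j=0}^{4} (-1)^j C(4,j)(12-j)!
= C(4,0)·12! - C(4,1)·11! + C(4,2)·10! - C(4,3)·9! + C(4,4)·8!
= 479001600 - 159667200 + 21772800 - 1451520 + 40320
= 339696000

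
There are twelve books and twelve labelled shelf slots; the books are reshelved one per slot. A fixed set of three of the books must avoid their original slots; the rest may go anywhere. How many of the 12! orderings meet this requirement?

369774720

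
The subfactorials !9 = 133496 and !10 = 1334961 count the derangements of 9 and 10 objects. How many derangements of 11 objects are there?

14684570

!11 = (11-1)·(!10 + !9) = 10·(1334961 + 133496) = 10·1468457 = 14684570.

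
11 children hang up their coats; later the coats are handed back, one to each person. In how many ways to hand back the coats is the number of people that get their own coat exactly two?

Choose which 2 of the 11 are fixed: C(11,2) = 55.
The other 9 form a derangement: !9 = 133496.
Total: 55 × 133496 = 7342280.

7342280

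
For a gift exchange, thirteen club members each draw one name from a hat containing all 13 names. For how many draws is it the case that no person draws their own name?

The subfactorial !13 = [13!/e] (nearest integer).
13! = 6227020800, and 6227020800/e ≈ 2290792932.07, so !13 = 2290792932.

2290792932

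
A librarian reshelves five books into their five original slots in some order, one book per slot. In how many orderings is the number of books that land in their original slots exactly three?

10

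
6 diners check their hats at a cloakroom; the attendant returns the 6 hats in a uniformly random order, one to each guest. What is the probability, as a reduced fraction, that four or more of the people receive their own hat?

Favorable outcomes: Σ_{i≥4} C(6,i)·!(6-i) = 15·1 + 6·0 + 1·1 = 16.
Total outcomes: 6! = 720.
Probability = 16/720 = 1/45.

1/45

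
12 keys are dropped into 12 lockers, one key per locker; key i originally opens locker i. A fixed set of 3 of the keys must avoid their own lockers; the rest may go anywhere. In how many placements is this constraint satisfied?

369774720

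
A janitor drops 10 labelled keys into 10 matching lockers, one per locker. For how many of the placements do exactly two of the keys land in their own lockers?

667485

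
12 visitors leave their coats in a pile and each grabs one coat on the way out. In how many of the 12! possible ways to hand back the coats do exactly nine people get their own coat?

440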